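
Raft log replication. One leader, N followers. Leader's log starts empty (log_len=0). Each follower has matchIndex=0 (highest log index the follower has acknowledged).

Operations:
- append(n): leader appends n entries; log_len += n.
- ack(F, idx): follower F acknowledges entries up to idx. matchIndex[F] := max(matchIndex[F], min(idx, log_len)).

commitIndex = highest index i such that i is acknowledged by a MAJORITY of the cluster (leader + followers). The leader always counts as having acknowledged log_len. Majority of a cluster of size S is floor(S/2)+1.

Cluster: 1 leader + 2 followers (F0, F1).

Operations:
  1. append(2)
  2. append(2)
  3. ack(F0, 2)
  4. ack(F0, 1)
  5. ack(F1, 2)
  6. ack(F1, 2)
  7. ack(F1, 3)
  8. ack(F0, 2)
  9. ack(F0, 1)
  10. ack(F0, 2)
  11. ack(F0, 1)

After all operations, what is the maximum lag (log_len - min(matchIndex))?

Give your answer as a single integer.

Op 1: append 2 -> log_len=2
Op 2: append 2 -> log_len=4
Op 3: F0 acks idx 2 -> match: F0=2 F1=0; commitIndex=2
Op 4: F0 acks idx 1 -> match: F0=2 F1=0; commitIndex=2
Op 5: F1 acks idx 2 -> match: F0=2 F1=2; commitIndex=2
Op 6: F1 acks idx 2 -> match: F0=2 F1=2; commitIndex=2
Op 7: F1 acks idx 3 -> match: F0=2 F1=3; commitIndex=3
Op 8: F0 acks idx 2 -> match: F0=2 F1=3; commitIndex=3
Op 9: F0 acks idx 1 -> match: F0=2 F1=3; commitIndex=3
Op 10: F0 acks idx 2 -> match: F0=2 F1=3; commitIndex=3
Op 11: F0 acks idx 1 -> match: F0=2 F1=3; commitIndex=3

Answer: 2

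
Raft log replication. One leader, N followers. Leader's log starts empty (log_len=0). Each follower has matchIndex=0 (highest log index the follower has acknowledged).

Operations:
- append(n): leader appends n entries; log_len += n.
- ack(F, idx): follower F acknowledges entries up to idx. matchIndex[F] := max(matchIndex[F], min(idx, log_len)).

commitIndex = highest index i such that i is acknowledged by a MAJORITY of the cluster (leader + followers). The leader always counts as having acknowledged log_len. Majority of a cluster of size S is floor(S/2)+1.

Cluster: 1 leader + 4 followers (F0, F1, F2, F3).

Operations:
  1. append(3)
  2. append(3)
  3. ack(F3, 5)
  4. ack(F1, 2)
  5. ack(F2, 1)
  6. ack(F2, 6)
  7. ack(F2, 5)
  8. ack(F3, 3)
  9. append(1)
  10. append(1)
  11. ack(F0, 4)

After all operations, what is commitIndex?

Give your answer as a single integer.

Answer: 5

Derivation:
Op 1: append 3 -> log_len=3
Op 2: append 3 -> log_len=6
Op 3: F3 acks idx 5 -> match: F0=0 F1=0 F2=0 F3=5; commitIndex=0
Op 4: F1 acks idx 2 -> match: F0=0 F1=2 F2=0 F3=5; commitIndex=2
Op 5: F2 acks idx 1 -> match: F0=0 F1=2 F2=1 F3=5; commitIndex=2
Op 6: F2 acks idx 6 -> match: F0=0 F1=2 F2=6 F3=5; commitIndex=5
Op 7: F2 acks idx 5 -> match: F0=0 F1=2 F2=6 F3=5; commitIndex=5
Op 8: F3 acks idx 3 -> match: F0=0 F1=2 F2=6 F3=5; commitIndex=5
Op 9: append 1 -> log_len=7
Op 10: append 1 -> log_len=8
Op 11: F0 acks idx 4 -> match: F0=4 F1=2 F2=6 F3=5; commitIndex=5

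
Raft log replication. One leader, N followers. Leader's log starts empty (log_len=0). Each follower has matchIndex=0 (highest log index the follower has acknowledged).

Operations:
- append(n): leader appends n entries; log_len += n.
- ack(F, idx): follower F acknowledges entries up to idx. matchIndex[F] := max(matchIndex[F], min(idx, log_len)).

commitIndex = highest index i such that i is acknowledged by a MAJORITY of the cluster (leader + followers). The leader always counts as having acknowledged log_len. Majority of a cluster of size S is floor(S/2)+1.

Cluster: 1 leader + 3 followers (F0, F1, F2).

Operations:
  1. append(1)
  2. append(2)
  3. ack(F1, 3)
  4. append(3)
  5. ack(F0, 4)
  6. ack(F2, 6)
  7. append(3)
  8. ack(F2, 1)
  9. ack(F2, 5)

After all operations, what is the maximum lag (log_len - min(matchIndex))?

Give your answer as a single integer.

Answer: 6

Derivation:
Op 1: append 1 -> log_len=1
Op 2: append 2 -> log_len=3
Op 3: F1 acks idx 3 -> match: F0=0 F1=3 F2=0; commitIndex=0
Op 4: append 3 -> log_len=6
Op 5: F0 acks idx 4 -> match: F0=4 F1=3 F2=0; commitIndex=3
Op 6: F2 acks idx 6 -> match: F0=4 F1=3 F2=6; commitIndex=4
Op 7: append 3 -> log_len=9
Op 8: F2 acks idx 1 -> match: F0=4 F1=3 F2=6; commitIndex=4
Op 9: F2 acks idx 5 -> match: F0=4 F1=3 F2=6; commitIndex=4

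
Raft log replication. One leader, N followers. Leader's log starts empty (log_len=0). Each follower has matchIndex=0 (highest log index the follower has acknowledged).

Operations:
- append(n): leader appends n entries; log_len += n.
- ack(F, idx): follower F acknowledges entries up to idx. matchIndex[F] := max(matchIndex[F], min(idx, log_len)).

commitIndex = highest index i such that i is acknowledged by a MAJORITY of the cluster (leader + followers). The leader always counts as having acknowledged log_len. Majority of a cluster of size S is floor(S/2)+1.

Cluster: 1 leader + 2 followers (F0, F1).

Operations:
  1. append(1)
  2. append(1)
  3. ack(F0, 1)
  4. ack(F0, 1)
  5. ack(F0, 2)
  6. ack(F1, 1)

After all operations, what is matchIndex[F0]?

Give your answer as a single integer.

Answer: 2

Derivation:
Op 1: append 1 -> log_len=1
Op 2: append 1 -> log_len=2
Op 3: F0 acks idx 1 -> match: F0=1 F1=0; commitIndex=1
Op 4: F0 acks idx 1 -> match: F0=1 F1=0; commitIndex=1
Op 5: F0 acks idx 2 -> match: F0=2 F1=0; commitIndex=2
Op 6: F1 acks idx 1 -> match: F0=2 F1=1; commitIndex=2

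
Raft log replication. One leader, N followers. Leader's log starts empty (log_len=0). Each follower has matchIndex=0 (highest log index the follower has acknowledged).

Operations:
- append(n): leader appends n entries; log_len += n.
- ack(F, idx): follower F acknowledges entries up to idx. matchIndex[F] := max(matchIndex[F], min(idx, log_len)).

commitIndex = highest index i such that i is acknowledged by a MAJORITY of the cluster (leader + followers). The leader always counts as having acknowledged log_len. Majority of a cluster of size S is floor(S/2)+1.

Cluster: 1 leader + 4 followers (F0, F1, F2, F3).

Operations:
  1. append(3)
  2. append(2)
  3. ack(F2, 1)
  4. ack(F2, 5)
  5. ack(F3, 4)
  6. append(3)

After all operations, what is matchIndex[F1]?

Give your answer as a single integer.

Op 1: append 3 -> log_len=3
Op 2: append 2 -> log_len=5
Op 3: F2 acks idx 1 -> match: F0=0 F1=0 F2=1 F3=0; commitIndex=0
Op 4: F2 acks idx 5 -> match: F0=0 F1=0 F2=5 F3=0; commitIndex=0
Op 5: F3 acks idx 4 -> match: F0=0 F1=0 F2=5 F3=4; commitIndex=4
Op 6: append 3 -> log_len=8

Answer: 0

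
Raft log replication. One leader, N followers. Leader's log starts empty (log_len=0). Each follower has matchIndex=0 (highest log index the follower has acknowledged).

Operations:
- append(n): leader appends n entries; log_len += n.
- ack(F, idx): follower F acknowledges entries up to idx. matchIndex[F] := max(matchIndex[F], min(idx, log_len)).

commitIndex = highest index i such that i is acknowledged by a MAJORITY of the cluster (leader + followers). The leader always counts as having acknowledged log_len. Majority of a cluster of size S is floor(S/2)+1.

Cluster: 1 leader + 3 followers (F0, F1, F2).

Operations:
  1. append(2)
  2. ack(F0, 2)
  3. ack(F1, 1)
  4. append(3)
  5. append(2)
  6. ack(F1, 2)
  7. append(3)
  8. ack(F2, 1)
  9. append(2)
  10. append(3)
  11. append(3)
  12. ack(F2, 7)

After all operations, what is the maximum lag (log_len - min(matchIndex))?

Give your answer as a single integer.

Op 1: append 2 -> log_len=2
Op 2: F0 acks idx 2 -> match: F0=2 F1=0 F2=0; commitIndex=0
Op 3: F1 acks idx 1 -> match: F0=2 F1=1 F2=0; commitIndex=1
Op 4: append 3 -> log_len=5
Op 5: append 2 -> log_len=7
Op 6: F1 acks idx 2 -> match: F0=2 F1=2 F2=0; commitIndex=2
Op 7: append 3 -> log_len=10
Op 8: F2 acks idx 1 -> match: F0=2 F1=2 F2=1; commitIndex=2
Op 9: append 2 -> log_len=12
Op 10: append 3 -> log_len=15
Op 11: append 3 -> log_len=18
Op 12: F2 acks idx 7 -> match: F0=2 F1=2 F2=7; commitIndex=2

Answer: 16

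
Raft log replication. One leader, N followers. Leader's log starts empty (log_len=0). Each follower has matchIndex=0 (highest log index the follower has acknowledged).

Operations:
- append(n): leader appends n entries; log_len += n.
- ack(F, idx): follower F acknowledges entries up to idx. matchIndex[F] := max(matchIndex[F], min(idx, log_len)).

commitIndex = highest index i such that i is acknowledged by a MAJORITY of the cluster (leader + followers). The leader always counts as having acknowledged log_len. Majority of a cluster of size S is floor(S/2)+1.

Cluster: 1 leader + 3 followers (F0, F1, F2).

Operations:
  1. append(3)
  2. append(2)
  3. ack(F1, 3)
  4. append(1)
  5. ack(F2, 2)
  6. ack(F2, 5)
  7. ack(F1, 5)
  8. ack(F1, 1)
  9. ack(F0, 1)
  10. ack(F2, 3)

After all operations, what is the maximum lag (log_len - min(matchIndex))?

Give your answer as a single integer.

Op 1: append 3 -> log_len=3
Op 2: append 2 -> log_len=5
Op 3: F1 acks idx 3 -> match: F0=0 F1=3 F2=0; commitIndex=0
Op 4: append 1 -> log_len=6
Op 5: F2 acks idx 2 -> match: F0=0 F1=3 F2=2; commitIndex=2
Op 6: F2 acks idx 5 -> match: F0=0 F1=3 F2=5; commitIndex=3
Op 7: F1 acks idx 5 -> match: F0=0 F1=5 F2=5; commitIndex=5
Op 8: F1 acks idx 1 -> match: F0=0 F1=5 F2=5; commitIndex=5
Op 9: F0 acks idx 1 -> match: F0=1 F1=5 F2=5; commitIndex=5
Op 10: F2 acks idx 3 -> match: F0=1 F1=5 F2=5; commitIndex=5

Answer: 5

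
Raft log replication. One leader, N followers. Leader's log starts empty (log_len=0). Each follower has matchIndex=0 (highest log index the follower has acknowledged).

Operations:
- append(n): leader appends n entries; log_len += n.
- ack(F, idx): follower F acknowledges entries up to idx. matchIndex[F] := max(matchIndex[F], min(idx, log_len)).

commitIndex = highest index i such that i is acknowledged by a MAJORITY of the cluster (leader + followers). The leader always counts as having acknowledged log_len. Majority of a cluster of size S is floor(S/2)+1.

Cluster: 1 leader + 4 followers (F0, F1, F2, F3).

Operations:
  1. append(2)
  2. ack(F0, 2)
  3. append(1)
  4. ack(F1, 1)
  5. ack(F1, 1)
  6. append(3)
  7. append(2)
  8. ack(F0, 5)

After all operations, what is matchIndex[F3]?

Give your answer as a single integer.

Answer: 0

Derivation:
Op 1: append 2 -> log_len=2
Op 2: F0 acks idx 2 -> match: F0=2 F1=0 F2=0 F3=0; commitIndex=0
Op 3: append 1 -> log_len=3
Op 4: F1 acks idx 1 -> match: F0=2 F1=1 F2=0 F3=0; commitIndex=1
Op 5: F1 acks idx 1 -> match: F0=2 F1=1 F2=0 F3=0; commitIndex=1
Op 6: append 3 -> log_len=6
Op 7: append 2 -> log_len=8
Op 8: F0 acks idx 5 -> match: F0=5 F1=1 F2=0 F3=0; commitIndex=1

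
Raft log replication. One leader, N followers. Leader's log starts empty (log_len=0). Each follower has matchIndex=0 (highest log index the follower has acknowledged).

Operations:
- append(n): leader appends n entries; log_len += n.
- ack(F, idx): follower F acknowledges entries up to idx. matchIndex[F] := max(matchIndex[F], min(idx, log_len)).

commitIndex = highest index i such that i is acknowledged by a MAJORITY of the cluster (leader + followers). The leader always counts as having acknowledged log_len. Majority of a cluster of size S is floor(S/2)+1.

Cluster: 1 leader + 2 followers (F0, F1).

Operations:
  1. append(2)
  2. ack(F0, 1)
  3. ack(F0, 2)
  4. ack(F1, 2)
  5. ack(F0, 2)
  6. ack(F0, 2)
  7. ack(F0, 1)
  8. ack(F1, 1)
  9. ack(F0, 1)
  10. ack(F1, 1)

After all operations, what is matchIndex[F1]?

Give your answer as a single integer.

Op 1: append 2 -> log_len=2
Op 2: F0 acks idx 1 -> match: F0=1 F1=0; commitIndex=1
Op 3: F0 acks idx 2 -> match: F0=2 F1=0; commitIndex=2
Op 4: F1 acks idx 2 -> match: F0=2 F1=2; commitIndex=2
Op 5: F0 acks idx 2 -> match: F0=2 F1=2; commitIndex=2
Op 6: F0 acks idx 2 -> match: F0=2 F1=2; commitIndex=2
Op 7: F0 acks idx 1 -> match: F0=2 F1=2; commitIndex=2
Op 8: F1 acks idx 1 -> match: F0=2 F1=2; commitIndex=2
Op 9: F0 acks idx 1 -> match: F0=2 F1=2; commitIndex=2
Op 10: F1 acks idx 1 -> match: F0=2 F1=2; commitIndex=2

Answer: 2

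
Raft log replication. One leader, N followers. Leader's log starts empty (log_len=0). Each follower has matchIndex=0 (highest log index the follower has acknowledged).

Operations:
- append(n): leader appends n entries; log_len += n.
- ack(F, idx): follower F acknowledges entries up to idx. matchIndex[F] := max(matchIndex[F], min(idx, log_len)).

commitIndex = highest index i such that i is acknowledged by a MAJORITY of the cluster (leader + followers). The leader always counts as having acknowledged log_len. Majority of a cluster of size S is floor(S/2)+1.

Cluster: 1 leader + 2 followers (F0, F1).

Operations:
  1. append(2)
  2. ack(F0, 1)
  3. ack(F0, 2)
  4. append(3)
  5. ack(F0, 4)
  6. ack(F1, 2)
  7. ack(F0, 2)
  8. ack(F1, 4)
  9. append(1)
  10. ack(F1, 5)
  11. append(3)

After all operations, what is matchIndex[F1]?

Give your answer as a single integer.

Answer: 5

Derivation:
Op 1: append 2 -> log_len=2
Op 2: F0 acks idx 1 -> match: F0=1 F1=0; commitIndex=1
Op 3: F0 acks idx 2 -> match: F0=2 F1=0; commitIndex=2
Op 4: append 3 -> log_len=5
Op 5: F0 acks idx 4 -> match: F0=4 F1=0; commitIndex=4
Op 6: F1 acks idx 2 -> match: F0=4 F1=2; commitIndex=4
Op 7: F0 acks idx 2 -> match: F0=4 F1=2; commitIndex=4
Op 8: F1 acks idx 4 -> match: F0=4 F1=4; commitIndex=4
Op 9: append 1 -> log_len=6
Op 10: F1 acks idx 5 -> match: F0=4 F1=5; commitIndex=5
Op 11: append 3 -> log_len=9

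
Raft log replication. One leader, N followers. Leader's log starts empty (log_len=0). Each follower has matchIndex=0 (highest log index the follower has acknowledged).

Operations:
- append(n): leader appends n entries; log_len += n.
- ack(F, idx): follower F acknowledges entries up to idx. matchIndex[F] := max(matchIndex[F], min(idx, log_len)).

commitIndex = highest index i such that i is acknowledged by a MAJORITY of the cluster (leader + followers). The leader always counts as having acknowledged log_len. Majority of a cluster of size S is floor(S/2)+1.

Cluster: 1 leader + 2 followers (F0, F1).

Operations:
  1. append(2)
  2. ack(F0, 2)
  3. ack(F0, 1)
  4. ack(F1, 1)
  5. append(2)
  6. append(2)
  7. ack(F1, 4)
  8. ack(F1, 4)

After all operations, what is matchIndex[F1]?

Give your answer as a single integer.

Answer: 4

Derivation:
Op 1: append 2 -> log_len=2
Op 2: F0 acks idx 2 -> match: F0=2 F1=0; commitIndex=2
Op 3: F0 acks idx 1 -> match: F0=2 F1=0; commitIndex=2
Op 4: F1 acks idx 1 -> match: F0=2 F1=1; commitIndex=2
Op 5: append 2 -> log_len=4
Op 6: append 2 -> log_len=6
Op 7: F1 acks idx 4 -> match: F0=2 F1=4; commitIndex=4
Op 8: F1 acks idx 4 -> match: F0=2 F1=4; commitIndex=4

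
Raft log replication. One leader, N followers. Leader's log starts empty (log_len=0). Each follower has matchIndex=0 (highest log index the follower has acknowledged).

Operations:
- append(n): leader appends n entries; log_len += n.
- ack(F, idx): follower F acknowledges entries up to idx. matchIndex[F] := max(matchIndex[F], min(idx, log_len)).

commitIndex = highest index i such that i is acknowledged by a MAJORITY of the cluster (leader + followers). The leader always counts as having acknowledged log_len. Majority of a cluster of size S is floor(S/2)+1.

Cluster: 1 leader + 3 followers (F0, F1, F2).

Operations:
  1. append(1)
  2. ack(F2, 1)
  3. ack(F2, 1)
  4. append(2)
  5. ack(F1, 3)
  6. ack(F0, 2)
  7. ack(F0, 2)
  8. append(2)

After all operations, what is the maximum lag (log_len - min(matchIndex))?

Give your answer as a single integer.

Answer: 4

Derivation:
Op 1: append 1 -> log_len=1
Op 2: F2 acks idx 1 -> match: F0=0 F1=0 F2=1; commitIndex=0
Op 3: F2 acks idx 1 -> match: F0=0 F1=0 F2=1; commitIndex=0
Op 4: append 2 -> log_len=3
Op 5: F1 acks idx 3 -> match: F0=0 F1=3 F2=1; commitIndex=1
Op 6: F0 acks idx 2 -> match: F0=2 F1=3 F2=1; commitIndex=2
Op 7: F0 acks idx 2 -> match: F0=2 F1=3 F2=1; commitIndex=2
Op 8: append 2 -> log_len=5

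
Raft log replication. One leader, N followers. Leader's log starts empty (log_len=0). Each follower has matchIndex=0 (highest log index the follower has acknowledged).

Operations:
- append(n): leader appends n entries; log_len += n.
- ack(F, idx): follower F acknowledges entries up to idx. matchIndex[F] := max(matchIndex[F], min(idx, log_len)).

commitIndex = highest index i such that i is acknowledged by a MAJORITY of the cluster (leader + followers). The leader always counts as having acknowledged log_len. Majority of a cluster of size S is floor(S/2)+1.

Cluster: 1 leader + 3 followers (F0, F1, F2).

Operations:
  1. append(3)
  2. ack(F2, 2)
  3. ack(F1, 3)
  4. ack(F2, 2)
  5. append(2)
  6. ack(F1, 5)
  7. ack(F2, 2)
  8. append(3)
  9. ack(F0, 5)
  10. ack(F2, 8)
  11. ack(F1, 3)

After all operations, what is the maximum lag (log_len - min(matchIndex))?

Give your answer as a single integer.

Op 1: append 3 -> log_len=3
Op 2: F2 acks idx 2 -> match: F0=0 F1=0 F2=2; commitIndex=0
Op 3: F1 acks idx 3 -> match: F0=0 F1=3 F2=2; commitIndex=2
Op 4: F2 acks idx 2 -> match: F0=0 F1=3 F2=2; commitIndex=2
Op 5: append 2 -> log_len=5
Op 6: F1 acks idx 5 -> match: F0=0 F1=5 F2=2; commitIndex=2
Op 7: F2 acks idx 2 -> match: F0=0 F1=5 F2=2; commitIndex=2
Op 8: append 3 -> log_len=8
Op 9: F0 acks idx 5 -> match: F0=5 F1=5 F2=2; commitIndex=5
Op 10: F2 acks idx 8 -> match: F0=5 F1=5 F2=8; commitIndex=5
Op 11: F1 acks idx 3 -> match: F0=5 F1=5 F2=8; commitIndex=5

Answer: 3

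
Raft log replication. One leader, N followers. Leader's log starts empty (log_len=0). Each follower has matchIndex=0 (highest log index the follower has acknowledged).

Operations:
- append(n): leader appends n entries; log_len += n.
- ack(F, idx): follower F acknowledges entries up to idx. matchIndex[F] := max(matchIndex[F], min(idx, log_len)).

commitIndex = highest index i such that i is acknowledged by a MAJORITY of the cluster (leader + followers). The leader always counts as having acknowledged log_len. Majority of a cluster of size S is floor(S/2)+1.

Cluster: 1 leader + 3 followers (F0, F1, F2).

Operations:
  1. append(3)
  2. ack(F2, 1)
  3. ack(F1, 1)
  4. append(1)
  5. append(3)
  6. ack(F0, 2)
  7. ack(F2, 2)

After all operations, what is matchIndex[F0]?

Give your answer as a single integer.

Answer: 2

Derivation:
Op 1: append 3 -> log_len=3
Op 2: F2 acks idx 1 -> match: F0=0 F1=0 F2=1; commitIndex=0
Op 3: F1 acks idx 1 -> match: F0=0 F1=1 F2=1; commitIndex=1
Op 4: append 1 -> log_len=4
Op 5: append 3 -> log_len=7
Op 6: F0 acks idx 2 -> match: F0=2 F1=1 F2=1; commitIndex=1
Op 7: F2 acks idx 2 -> match: F0=2 F1=1 F2=2; commitIndex=2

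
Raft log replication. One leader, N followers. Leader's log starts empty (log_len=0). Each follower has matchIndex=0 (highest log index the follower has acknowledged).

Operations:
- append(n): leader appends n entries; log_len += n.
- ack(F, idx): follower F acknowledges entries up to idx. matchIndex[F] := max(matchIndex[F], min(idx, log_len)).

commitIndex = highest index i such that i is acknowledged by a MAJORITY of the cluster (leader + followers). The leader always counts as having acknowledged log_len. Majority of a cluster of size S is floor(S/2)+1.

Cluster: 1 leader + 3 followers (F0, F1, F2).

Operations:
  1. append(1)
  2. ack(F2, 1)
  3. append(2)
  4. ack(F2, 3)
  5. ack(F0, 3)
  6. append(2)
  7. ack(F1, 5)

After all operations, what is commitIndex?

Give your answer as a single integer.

Answer: 3

Derivation:
Op 1: append 1 -> log_len=1
Op 2: F2 acks idx 1 -> match: F0=0 F1=0 F2=1; commitIndex=0
Op 3: append 2 -> log_len=3
Op 4: F2 acks idx 3 -> match: F0=0 F1=0 F2=3; commitIndex=0
Op 5: F0 acks idx 3 -> match: F0=3 F1=0 F2=3; commitIndex=3
Op 6: append 2 -> log_len=5
Op 7: F1 acks idx 5 -> match: F0=3 F1=5 F2=3; commitIndex=3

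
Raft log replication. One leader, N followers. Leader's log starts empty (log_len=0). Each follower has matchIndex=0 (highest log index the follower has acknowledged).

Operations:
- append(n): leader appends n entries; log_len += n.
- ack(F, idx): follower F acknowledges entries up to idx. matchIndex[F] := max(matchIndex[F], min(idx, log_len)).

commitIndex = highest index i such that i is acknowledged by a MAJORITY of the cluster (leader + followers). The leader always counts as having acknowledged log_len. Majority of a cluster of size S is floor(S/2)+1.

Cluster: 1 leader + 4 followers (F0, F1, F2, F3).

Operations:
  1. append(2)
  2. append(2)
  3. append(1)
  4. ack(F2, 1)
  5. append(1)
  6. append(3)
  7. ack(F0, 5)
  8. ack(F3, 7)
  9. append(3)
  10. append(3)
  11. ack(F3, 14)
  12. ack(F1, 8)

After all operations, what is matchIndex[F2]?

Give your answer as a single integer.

Op 1: append 2 -> log_len=2
Op 2: append 2 -> log_len=4
Op 3: append 1 -> log_len=5
Op 4: F2 acks idx 1 -> match: F0=0 F1=0 F2=1 F3=0; commitIndex=0
Op 5: append 1 -> log_len=6
Op 6: append 3 -> log_len=9
Op 7: F0 acks idx 5 -> match: F0=5 F1=0 F2=1 F3=0; commitIndex=1
Op 8: F3 acks idx 7 -> match: F0=5 F1=0 F2=1 F3=7; commitIndex=5
Op 9: append 3 -> log_len=12
Op 10: append 3 -> log_len=15
Op 11: F3 acks idx 14 -> match: F0=5 F1=0 F2=1 F3=14; commitIndex=5
Op 12: F1 acks idx 8 -> match: F0=5 F1=8 F2=1 F3=14; commitIndex=8

Answer: 1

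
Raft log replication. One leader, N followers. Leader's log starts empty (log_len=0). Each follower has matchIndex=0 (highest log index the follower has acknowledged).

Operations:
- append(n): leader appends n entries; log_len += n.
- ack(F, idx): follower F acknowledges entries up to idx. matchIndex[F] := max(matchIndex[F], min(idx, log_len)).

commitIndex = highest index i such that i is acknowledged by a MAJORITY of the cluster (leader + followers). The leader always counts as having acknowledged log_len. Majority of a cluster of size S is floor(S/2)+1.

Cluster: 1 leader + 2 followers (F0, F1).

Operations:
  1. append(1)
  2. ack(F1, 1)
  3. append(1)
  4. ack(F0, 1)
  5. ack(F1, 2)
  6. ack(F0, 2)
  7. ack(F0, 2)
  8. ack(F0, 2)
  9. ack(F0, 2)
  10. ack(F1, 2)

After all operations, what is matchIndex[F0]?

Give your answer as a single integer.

Op 1: append 1 -> log_len=1
Op 2: F1 acks idx 1 -> match: F0=0 F1=1; commitIndex=1
Op 3: append 1 -> log_len=2
Op 4: F0 acks idx 1 -> match: F0=1 F1=1; commitIndex=1
Op 5: F1 acks idx 2 -> match: F0=1 F1=2; commitIndex=2
Op 6: F0 acks idx 2 -> match: F0=2 F1=2; commitIndex=2
Op 7: F0 acks idx 2 -> match: F0=2 F1=2; commitIndex=2
Op 8: F0 acks idx 2 -> match: F0=2 F1=2; commitIndex=2
Op 9: F0 acks idx 2 -> match: F0=2 F1=2; commitIndex=2
Op 10: F1 acks idx 2 -> match: F0=2 F1=2; commitIndex=2

Answer: 2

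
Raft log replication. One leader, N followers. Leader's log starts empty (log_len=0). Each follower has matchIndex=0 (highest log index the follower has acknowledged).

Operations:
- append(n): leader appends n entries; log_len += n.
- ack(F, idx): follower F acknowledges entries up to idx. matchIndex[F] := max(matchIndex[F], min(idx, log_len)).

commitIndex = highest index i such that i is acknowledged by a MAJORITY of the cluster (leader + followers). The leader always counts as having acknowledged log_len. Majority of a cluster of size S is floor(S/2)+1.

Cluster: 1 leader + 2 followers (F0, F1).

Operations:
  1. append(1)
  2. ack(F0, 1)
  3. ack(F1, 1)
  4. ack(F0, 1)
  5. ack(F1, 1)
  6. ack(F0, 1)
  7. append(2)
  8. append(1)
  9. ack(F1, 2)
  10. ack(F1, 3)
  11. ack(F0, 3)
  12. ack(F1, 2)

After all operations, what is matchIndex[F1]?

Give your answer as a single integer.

Op 1: append 1 -> log_len=1
Op 2: F0 acks idx 1 -> match: F0=1 F1=0; commitIndex=1
Op 3: F1 acks idx 1 -> match: F0=1 F1=1; commitIndex=1
Op 4: F0 acks idx 1 -> match: F0=1 F1=1; commitIndex=1
Op 5: F1 acks idx 1 -> match: F0=1 F1=1; commitIndex=1
Op 6: F0 acks idx 1 -> match: F0=1 F1=1; commitIndex=1
Op 7: append 2 -> log_len=3
Op 8: append 1 -> log_len=4
Op 9: F1 acks idx 2 -> match: F0=1 F1=2; commitIndex=2
Op 10: F1 acks idx 3 -> match: F0=1 F1=3; commitIndex=3
Op 11: F0 acks idx 3 -> match: F0=3 F1=3; commitIndex=3
Op 12: F1 acks idx 2 -> match: F0=3 F1=3; commitIndex=3

Answer: 3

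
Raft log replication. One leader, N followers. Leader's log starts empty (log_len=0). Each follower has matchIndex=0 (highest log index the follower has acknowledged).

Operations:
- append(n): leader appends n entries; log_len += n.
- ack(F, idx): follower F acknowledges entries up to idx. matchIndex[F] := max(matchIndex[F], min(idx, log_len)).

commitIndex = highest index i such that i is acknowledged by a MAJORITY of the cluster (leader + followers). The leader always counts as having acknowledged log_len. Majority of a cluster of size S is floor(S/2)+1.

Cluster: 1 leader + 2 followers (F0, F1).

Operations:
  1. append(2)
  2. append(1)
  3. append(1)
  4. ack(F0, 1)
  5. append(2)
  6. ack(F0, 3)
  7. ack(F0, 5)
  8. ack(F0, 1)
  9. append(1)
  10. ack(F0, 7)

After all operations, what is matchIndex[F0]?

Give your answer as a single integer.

Op 1: append 2 -> log_len=2
Op 2: append 1 -> log_len=3
Op 3: append 1 -> log_len=4
Op 4: F0 acks idx 1 -> match: F0=1 F1=0; commitIndex=1
Op 5: append 2 -> log_len=6
Op 6: F0 acks idx 3 -> match: F0=3 F1=0; commitIndex=3
Op 7: F0 acks idx 5 -> match: F0=5 F1=0; commitIndex=5
Op 8: F0 acks idx 1 -> match: F0=5 F1=0; commitIndex=5
Op 9: append 1 -> log_len=7
Op 10: F0 acks idx 7 -> match: F0=7 F1=0; commitIndex=7

Answer: 7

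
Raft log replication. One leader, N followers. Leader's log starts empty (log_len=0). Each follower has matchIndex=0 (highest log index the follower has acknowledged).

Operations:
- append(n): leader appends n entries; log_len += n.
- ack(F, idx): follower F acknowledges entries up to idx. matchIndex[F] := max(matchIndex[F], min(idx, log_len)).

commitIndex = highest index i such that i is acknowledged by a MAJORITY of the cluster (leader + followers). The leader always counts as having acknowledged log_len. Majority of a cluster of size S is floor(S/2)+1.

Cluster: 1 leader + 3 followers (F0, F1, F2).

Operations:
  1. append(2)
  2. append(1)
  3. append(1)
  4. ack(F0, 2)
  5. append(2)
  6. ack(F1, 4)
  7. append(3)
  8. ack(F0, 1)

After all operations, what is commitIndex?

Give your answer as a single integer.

Op 1: append 2 -> log_len=2
Op 2: append 1 -> log_len=3
Op 3: append 1 -> log_len=4
Op 4: F0 acks idx 2 -> match: F0=2 F1=0 F2=0; commitIndex=0
Op 5: append 2 -> log_len=6
Op 6: F1 acks idx 4 -> match: F0=2 F1=4 F2=0; commitIndex=2
Op 7: append 3 -> log_len=9
Op 8: F0 acks idx 1 -> match: F0=2 F1=4 F2=0; commitIndex=2

Answer: 2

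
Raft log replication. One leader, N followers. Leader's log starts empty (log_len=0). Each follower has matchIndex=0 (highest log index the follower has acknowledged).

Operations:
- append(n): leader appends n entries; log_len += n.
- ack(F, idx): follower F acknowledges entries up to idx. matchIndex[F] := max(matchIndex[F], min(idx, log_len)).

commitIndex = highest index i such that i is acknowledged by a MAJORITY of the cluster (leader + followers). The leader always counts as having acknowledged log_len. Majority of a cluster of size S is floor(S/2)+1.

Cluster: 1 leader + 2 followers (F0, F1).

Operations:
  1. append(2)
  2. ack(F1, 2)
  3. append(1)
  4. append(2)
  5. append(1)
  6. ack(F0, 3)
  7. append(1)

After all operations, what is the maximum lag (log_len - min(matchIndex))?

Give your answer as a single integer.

Op 1: append 2 -> log_len=2
Op 2: F1 acks idx 2 -> match: F0=0 F1=2; commitIndex=2
Op 3: append 1 -> log_len=3
Op 4: append 2 -> log_len=5
Op 5: append 1 -> log_len=6
Op 6: F0 acks idx 3 -> match: F0=3 F1=2; commitIndex=3
Op 7: append 1 -> log_len=7

Answer: 5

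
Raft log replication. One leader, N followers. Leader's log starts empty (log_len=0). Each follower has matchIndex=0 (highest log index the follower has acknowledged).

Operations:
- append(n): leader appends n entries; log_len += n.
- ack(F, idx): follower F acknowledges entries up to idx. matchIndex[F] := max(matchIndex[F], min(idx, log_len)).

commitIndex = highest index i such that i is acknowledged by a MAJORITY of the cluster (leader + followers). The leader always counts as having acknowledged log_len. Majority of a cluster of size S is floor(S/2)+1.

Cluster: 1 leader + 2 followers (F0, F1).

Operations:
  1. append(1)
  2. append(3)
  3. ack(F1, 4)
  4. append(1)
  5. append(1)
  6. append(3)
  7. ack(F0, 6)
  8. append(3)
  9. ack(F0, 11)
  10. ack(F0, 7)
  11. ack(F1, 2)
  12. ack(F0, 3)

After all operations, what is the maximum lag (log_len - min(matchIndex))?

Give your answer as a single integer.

Op 1: append 1 -> log_len=1
Op 2: append 3 -> log_len=4
Op 3: F1 acks idx 4 -> match: F0=0 F1=4; commitIndex=4
Op 4: append 1 -> log_len=5
Op 5: append 1 -> log_len=6
Op 6: append 3 -> log_len=9
Op 7: F0 acks idx 6 -> match: F0=6 F1=4; commitIndex=6
Op 8: append 3 -> log_len=12
Op 9: F0 acks idx 11 -> match: F0=11 F1=4; commitIndex=11
Op 10: F0 acks idx 7 -> match: F0=11 F1=4; commitIndex=11
Op 11: F1 acks idx 2 -> match: F0=11 F1=4; commitIndex=11
Op 12: F0 acks idx 3 -> match: F0=11 F1=4; commitIndex=11

Answer: 8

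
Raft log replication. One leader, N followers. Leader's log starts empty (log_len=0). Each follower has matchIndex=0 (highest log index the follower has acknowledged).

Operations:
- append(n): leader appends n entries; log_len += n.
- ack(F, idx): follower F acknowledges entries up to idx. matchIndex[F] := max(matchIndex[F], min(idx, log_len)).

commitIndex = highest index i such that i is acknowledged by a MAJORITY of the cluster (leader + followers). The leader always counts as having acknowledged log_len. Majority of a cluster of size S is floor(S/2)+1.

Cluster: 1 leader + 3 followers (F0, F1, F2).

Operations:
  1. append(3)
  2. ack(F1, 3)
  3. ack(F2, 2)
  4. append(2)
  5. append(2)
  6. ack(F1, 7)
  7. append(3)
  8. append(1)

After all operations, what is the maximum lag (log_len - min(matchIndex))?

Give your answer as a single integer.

Answer: 11

Derivation:
Op 1: append 3 -> log_len=3
Op 2: F1 acks idx 3 -> match: F0=0 F1=3 F2=0; commitIndex=0
Op 3: F2 acks idx 2 -> match: F0=0 F1=3 F2=2; commitIndex=2
Op 4: append 2 -> log_len=5
Op 5: append 2 -> log_len=7
Op 6: F1 acks idx 7 -> match: F0=0 F1=7 F2=2; commitIndex=2
Op 7: append 3 -> log_len=10
Op 8: append 1 -> log_len=11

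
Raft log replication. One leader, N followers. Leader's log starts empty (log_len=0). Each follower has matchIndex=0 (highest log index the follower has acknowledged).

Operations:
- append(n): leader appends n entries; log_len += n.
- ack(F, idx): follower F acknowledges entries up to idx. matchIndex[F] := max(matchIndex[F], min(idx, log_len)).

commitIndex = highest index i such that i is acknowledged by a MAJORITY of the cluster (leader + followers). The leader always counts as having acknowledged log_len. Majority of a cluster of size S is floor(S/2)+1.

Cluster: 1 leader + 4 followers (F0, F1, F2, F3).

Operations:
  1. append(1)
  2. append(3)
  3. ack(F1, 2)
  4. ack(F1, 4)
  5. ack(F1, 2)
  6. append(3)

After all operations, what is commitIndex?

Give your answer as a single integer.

Answer: 0

Derivation:
Op 1: append 1 -> log_len=1
Op 2: append 3 -> log_len=4
Op 3: F1 acks idx 2 -> match: F0=0 F1=2 F2=0 F3=0; commitIndex=0
Op 4: F1 acks idx 4 -> match: F0=0 F1=4 F2=0 F3=0; commitIndex=0
Op 5: F1 acks idx 2 -> match: F0=0 F1=4 F2=0 F3=0; commitIndex=0
Op 6: append 3 -> log_len=7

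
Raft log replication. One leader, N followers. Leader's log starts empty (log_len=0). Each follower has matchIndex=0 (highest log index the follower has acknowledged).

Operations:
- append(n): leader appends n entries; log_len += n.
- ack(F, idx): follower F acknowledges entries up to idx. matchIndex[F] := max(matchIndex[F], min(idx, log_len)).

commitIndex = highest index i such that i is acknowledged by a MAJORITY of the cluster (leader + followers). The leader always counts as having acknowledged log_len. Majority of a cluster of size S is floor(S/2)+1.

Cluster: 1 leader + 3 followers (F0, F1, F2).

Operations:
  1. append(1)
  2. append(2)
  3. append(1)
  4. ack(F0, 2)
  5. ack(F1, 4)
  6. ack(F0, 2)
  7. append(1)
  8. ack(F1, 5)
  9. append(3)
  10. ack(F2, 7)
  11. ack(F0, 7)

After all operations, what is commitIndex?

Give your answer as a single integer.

Op 1: append 1 -> log_len=1
Op 2: append 2 -> log_len=3
Op 3: append 1 -> log_len=4
Op 4: F0 acks idx 2 -> match: F0=2 F1=0 F2=0; commitIndex=0
Op 5: F1 acks idx 4 -> match: F0=2 F1=4 F2=0; commitIndex=2
Op 6: F0 acks idx 2 -> match: F0=2 F1=4 F2=0; commitIndex=2
Op 7: append 1 -> log_len=5
Op 8: F1 acks idx 5 -> match: F0=2 F1=5 F2=0; commitIndex=2
Op 9: append 3 -> log_len=8
Op 10: F2 acks idx 7 -> match: F0=2 F1=5 F2=7; commitIndex=5
Op 11: F0 acks idx 7 -> match: F0=7 F1=5 F2=7; commitIndex=7

Answer: 7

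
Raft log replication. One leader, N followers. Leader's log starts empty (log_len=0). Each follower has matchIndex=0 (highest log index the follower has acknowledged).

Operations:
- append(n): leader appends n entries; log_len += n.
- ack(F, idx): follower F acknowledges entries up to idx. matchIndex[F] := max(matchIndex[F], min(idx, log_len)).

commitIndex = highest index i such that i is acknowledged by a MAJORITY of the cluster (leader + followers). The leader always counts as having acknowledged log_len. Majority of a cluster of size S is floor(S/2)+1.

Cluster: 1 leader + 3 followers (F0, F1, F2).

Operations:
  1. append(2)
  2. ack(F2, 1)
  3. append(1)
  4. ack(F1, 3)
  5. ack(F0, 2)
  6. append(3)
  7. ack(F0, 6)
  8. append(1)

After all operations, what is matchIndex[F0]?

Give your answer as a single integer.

Op 1: append 2 -> log_len=2
Op 2: F2 acks idx 1 -> match: F0=0 F1=0 F2=1; commitIndex=0
Op 3: append 1 -> log_len=3
Op 4: F1 acks idx 3 -> match: F0=0 F1=3 F2=1; commitIndex=1
Op 5: F0 acks idx 2 -> match: F0=2 F1=3 F2=1; commitIndex=2
Op 6: append 3 -> log_len=6
Op 7: F0 acks idx 6 -> match: F0=6 F1=3 F2=1; commitIndex=3
Op 8: append 1 -> log_len=7

Answer: 6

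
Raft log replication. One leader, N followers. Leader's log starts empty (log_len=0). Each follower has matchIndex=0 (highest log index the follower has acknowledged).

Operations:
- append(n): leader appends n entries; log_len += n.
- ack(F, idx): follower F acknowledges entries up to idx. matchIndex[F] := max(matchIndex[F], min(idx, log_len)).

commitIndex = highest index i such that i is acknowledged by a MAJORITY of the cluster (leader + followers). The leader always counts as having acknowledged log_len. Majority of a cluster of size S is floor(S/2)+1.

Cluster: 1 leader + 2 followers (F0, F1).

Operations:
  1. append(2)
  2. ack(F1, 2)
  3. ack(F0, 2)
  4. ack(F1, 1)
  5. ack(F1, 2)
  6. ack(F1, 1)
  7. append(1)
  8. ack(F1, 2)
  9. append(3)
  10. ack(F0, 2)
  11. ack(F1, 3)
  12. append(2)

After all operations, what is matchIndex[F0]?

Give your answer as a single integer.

Answer: 2

Derivation:
Op 1: append 2 -> log_len=2
Op 2: F1 acks idx 2 -> match: F0=0 F1=2; commitIndex=2
Op 3: F0 acks idx 2 -> match: F0=2 F1=2; commitIndex=2
Op 4: F1 acks idx 1 -> match: F0=2 F1=2; commitIndex=2
Op 5: F1 acks idx 2 -> match: F0=2 F1=2; commitIndex=2
Op 6: F1 acks idx 1 -> match: F0=2 F1=2; commitIndex=2
Op 7: append 1 -> log_len=3
Op 8: F1 acks idx 2 -> match: F0=2 F1=2; commitIndex=2
Op 9: append 3 -> log_len=6
Op 10: F0 acks idx 2 -> match: F0=2 F1=2; commitIndex=2
Op 11: F1 acks idx 3 -> match: F0=2 F1=3; commitIndex=3
Op 12: append 2 -> log_len=8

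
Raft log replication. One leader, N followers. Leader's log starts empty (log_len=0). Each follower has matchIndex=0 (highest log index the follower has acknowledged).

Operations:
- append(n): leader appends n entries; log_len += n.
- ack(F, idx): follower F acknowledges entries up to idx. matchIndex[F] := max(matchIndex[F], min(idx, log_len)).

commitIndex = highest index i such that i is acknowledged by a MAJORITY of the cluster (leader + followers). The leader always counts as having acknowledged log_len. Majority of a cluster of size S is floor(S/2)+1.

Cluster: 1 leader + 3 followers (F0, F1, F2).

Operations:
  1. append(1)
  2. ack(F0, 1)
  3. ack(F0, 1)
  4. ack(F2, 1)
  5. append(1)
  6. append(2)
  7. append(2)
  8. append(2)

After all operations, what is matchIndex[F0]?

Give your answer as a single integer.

Answer: 1

Derivation:
Op 1: append 1 -> log_len=1
Op 2: F0 acks idx 1 -> match: F0=1 F1=0 F2=0; commitIndex=0
Op 3: F0 acks idx 1 -> match: F0=1 F1=0 F2=0; commitIndex=0
Op 4: F2 acks idx 1 -> match: F0=1 F1=0 F2=1; commitIndex=1
Op 5: append 1 -> log_len=2
Op 6: append 2 -> log_len=4
Op 7: append 2 -> log_len=6
Op 8: append 2 -> log_len=8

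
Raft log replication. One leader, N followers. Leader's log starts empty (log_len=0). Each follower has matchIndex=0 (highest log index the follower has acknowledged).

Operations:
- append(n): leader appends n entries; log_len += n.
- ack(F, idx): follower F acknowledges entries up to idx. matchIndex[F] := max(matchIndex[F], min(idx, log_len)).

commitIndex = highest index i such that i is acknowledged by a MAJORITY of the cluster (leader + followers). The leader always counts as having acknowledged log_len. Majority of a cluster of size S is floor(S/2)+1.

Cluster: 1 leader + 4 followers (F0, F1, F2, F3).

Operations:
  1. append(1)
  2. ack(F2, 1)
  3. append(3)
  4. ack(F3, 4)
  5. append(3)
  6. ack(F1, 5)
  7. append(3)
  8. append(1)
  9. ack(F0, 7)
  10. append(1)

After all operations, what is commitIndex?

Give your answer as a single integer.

Answer: 5

Derivation:
Op 1: append 1 -> log_len=1
Op 2: F2 acks idx 1 -> match: F0=0 F1=0 F2=1 F3=0; commitIndex=0
Op 3: append 3 -> log_len=4
Op 4: F3 acks idx 4 -> match: F0=0 F1=0 F2=1 F3=4; commitIndex=1
Op 5: append 3 -> log_len=7
Op 6: F1 acks idx 5 -> match: F0=0 F1=5 F2=1 F3=4; commitIndex=4
Op 7: append 3 -> log_len=10
Op 8: append 1 -> log_len=11
Op 9: F0 acks idx 7 -> match: F0=7 F1=5 F2=1 F3=4; commitIndex=5
Op 10: append 1 -> log_len=12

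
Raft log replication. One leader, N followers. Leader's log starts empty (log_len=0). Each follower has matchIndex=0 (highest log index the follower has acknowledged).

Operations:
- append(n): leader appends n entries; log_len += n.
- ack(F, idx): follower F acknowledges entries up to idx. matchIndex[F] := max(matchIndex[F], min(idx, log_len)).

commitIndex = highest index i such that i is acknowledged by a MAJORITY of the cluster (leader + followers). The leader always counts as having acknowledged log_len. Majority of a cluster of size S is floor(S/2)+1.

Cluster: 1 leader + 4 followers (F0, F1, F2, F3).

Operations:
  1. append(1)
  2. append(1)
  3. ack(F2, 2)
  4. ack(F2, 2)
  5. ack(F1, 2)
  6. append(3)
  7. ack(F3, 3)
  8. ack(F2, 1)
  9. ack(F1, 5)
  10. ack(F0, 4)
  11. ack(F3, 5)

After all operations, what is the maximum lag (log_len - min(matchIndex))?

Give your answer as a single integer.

Op 1: append 1 -> log_len=1
Op 2: append 1 -> log_len=2
Op 3: F2 acks idx 2 -> match: F0=0 F1=0 F2=2 F3=0; commitIndex=0
Op 4: F2 acks idx 2 -> match: F0=0 F1=0 F2=2 F3=0; commitIndex=0
Op 5: F1 acks idx 2 -> match: F0=0 F1=2 F2=2 F3=0; commitIndex=2
Op 6: append 3 -> log_len=5
Op 7: F3 acks idx 3 -> match: F0=0 F1=2 F2=2 F3=3; commitIndex=2
Op 8: F2 acks idx 1 -> match: F0=0 F1=2 F2=2 F3=3; commitIndex=2
Op 9: F1 acks idx 5 -> match: F0=0 F1=5 F2=2 F3=3; commitIndex=3
Op 10: F0 acks idx 4 -> match: F0=4 F1=5 F2=2 F3=3; commitIndex=4
Op 11: F3 acks idx 5 -> match: F0=4 F1=5 F2=2 F3=5; commitIndex=5

Answer: 3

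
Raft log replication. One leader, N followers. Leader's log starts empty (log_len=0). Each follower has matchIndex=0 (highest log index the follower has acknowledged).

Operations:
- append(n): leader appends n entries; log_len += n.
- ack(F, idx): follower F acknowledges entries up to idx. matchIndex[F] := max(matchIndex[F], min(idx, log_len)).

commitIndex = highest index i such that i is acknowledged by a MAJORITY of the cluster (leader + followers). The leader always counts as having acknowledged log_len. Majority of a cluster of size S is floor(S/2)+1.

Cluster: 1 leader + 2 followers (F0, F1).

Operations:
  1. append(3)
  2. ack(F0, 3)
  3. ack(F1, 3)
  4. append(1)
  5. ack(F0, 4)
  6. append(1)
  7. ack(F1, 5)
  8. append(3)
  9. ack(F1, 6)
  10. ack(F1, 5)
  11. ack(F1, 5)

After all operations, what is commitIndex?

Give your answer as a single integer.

Op 1: append 3 -> log_len=3
Op 2: F0 acks idx 3 -> match: F0=3 F1=0; commitIndex=3
Op 3: F1 acks idx 3 -> match: F0=3 F1=3; commitIndex=3
Op 4: append 1 -> log_len=4
Op 5: F0 acks idx 4 -> match: F0=4 F1=3; commitIndex=4
Op 6: append 1 -> log_len=5
Op 7: F1 acks idx 5 -> match: F0=4 F1=5; commitIndex=5
Op 8: append 3 -> log_len=8
Op 9: F1 acks idx 6 -> match: F0=4 F1=6; commitIndex=6
Op 10: F1 acks idx 5 -> match: F0=4 F1=6; commitIndex=6
Op 11: F1 acks idx 5 -> match: F0=4 F1=6; commitIndex=6

Answer: 6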